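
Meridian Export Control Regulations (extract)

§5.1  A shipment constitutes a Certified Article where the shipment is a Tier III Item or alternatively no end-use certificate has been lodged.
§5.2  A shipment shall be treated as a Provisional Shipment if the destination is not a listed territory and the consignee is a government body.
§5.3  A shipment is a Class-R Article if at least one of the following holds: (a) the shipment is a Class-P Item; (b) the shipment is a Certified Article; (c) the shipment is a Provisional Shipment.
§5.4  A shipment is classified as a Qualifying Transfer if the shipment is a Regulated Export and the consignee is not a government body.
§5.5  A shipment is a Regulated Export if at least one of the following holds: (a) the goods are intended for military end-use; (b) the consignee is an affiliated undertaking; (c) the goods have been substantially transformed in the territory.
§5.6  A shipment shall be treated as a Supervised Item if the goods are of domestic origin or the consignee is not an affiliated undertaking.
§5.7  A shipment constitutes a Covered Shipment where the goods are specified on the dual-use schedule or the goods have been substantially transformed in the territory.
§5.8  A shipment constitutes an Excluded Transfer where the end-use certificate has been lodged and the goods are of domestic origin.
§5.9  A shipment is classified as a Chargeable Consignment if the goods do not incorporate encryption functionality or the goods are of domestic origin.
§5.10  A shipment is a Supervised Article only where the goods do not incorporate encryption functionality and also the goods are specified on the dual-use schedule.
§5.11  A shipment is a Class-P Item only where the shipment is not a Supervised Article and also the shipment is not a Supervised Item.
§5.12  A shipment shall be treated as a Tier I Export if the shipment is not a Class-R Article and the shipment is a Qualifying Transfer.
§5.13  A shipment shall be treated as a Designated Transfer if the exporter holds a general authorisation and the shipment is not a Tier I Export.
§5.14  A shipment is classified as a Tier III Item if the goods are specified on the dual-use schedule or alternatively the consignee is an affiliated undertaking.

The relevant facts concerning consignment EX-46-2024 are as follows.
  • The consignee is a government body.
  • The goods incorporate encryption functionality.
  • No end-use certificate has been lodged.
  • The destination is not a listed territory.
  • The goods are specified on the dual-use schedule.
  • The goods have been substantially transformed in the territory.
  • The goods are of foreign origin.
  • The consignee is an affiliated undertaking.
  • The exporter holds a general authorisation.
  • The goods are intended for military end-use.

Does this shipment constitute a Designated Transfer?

Yes

§5.10 — Supervised Article: [the goods do not incorporate encryption functionality? no] AND [the goods are specified on the dual-use schedule? yes] → not satisfied.
§5.6 — Supervised Item: [the goods are of domestic origin? no] OR [the consignee is not an affiliated undertaking? no] → not satisfied.
§5.11 — Class-P Item: [not a Supervised Article (§5.10)? yes] AND [not a Supervised Item (§5.6)? yes] → satisfied.
§5.14 — Tier III Item: [the goods are specified on the dual-use schedule? yes] OR [the consignee is an affiliated undertaking? yes] → satisfied.
§5.1 — Certified Article: [Tier III Item (§5.14)? yes] OR [no end-use certificate has been lodged? yes] → satisfied.
§5.2 — Provisional Shipment: [the destination is not a listed territory? yes] AND [the consignee is a government body? yes] → satisfied.
§5.3 — Class-R Article: [Class-P Item (§5.11)? yes] OR [Certified Article (§5.1)? yes] OR [Provisional Shipment (§5.2)? yes] → satisfied.
§5.5 — Regulated Export: [the goods are intended for military end-use? yes] OR [the consignee is an affiliated undertaking? yes] OR [the goods have been substantially transformed in the territory? yes] → satisfied.
§5.4 — Qualifying Transfer: [Regulated Export (§5.5)? yes] AND [the consignee is not a government body? no] → not satisfied.
§5.12 — Tier I Export: [not a Class-R Article (§5.3)? no] AND [Qualifying Transfer (§5.4)? no] → not satisfied.
§5.13 — Designated Transfer: [the exporter holds a general authorisation? yes] AND [not a Tier I Export (§5.12)? yes] → satisfied.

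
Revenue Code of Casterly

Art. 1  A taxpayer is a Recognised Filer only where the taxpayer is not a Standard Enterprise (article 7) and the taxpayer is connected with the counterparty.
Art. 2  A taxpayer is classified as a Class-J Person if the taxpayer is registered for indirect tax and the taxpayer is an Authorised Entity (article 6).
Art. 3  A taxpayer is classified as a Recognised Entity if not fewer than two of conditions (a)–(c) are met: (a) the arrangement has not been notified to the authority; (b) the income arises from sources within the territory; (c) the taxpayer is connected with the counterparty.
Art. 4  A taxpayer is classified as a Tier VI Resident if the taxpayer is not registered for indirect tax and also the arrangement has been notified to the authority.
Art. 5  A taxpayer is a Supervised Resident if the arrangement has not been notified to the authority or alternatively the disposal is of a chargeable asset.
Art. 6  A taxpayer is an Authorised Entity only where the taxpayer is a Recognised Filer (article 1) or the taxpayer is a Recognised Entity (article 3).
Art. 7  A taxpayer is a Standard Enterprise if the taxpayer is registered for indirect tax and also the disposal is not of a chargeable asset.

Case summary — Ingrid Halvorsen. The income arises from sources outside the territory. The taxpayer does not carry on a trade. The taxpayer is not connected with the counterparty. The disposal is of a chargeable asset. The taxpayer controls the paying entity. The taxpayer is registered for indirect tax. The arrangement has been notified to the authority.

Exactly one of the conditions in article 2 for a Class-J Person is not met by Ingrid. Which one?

Authorised Entity

article 7 — Standard Enterprise: [the taxpayer is registered for indirect tax? yes] AND [the disposal is not of a chargeable asset? no] → not satisfied.
article 1 — Recognised Filer: [not a Standard Enterprise (article 7)? yes] AND [the taxpayer is connected with the counterparty? no] → not satisfied.
article 3 — Recognised Entity: the arrangement has not been notified to the authority? no; the income arises from sources within the territory? no; the taxpayer is connected with the counterparty? no — 0 of 3 hold (need ≥2) → not satisfied.
article 6 — Authorised Entity: [Recognised Filer (article 1)? no] OR [Recognised Entity (article 3)? no] → not satisfied.
article 2 — Class-J Person: [the taxpayer is registered for indirect tax? yes] AND [Authorised Entity (article 6)? no] → not satisfied.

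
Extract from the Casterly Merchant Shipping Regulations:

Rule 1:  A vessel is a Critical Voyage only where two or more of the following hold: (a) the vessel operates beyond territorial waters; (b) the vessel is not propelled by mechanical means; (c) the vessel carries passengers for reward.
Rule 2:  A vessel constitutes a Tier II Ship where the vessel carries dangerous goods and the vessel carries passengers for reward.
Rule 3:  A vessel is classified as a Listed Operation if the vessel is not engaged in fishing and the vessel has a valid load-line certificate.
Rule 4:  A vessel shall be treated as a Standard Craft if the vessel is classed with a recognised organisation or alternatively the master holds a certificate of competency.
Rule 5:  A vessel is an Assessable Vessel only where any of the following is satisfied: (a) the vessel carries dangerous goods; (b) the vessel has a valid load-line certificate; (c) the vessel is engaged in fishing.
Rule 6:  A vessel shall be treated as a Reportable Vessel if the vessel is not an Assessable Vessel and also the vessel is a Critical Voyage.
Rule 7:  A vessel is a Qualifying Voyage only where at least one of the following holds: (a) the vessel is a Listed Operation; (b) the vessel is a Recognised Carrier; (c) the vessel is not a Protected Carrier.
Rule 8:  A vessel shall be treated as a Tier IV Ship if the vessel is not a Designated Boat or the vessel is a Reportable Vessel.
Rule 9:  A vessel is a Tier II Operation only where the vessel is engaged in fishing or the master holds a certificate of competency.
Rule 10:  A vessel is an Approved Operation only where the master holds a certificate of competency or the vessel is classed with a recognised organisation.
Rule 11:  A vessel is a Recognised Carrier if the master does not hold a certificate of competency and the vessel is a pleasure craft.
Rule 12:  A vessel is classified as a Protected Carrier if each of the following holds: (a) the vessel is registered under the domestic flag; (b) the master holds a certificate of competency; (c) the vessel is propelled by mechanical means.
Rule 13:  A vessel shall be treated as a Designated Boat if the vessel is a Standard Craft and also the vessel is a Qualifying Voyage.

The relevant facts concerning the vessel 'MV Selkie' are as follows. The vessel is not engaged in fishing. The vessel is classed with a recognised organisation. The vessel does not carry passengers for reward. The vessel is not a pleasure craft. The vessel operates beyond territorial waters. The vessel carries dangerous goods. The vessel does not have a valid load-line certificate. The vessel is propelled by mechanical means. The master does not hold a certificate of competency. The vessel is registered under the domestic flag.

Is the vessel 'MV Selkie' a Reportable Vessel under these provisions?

No

rule 5 — Assessable Vessel: [the vessel carries dangerous goods? yes] OR [the vessel has a valid load-line certificate? no] OR [the vessel is engaged in fishing? no] → satisfied.
rule 1 — Critical Voyage: the vessel operates beyond territorial waters? yes; the vessel is not propelled by mechanical means? no; the vessel carries passengers for reward? no — 1 of 3 hold (need ≥2) → not satisfied.
rule 6 — Reportable Vessel: [not an Assessable Vessel (rule 5)? no] AND [Critical Voyage (rule 1)? no] → not satisfied.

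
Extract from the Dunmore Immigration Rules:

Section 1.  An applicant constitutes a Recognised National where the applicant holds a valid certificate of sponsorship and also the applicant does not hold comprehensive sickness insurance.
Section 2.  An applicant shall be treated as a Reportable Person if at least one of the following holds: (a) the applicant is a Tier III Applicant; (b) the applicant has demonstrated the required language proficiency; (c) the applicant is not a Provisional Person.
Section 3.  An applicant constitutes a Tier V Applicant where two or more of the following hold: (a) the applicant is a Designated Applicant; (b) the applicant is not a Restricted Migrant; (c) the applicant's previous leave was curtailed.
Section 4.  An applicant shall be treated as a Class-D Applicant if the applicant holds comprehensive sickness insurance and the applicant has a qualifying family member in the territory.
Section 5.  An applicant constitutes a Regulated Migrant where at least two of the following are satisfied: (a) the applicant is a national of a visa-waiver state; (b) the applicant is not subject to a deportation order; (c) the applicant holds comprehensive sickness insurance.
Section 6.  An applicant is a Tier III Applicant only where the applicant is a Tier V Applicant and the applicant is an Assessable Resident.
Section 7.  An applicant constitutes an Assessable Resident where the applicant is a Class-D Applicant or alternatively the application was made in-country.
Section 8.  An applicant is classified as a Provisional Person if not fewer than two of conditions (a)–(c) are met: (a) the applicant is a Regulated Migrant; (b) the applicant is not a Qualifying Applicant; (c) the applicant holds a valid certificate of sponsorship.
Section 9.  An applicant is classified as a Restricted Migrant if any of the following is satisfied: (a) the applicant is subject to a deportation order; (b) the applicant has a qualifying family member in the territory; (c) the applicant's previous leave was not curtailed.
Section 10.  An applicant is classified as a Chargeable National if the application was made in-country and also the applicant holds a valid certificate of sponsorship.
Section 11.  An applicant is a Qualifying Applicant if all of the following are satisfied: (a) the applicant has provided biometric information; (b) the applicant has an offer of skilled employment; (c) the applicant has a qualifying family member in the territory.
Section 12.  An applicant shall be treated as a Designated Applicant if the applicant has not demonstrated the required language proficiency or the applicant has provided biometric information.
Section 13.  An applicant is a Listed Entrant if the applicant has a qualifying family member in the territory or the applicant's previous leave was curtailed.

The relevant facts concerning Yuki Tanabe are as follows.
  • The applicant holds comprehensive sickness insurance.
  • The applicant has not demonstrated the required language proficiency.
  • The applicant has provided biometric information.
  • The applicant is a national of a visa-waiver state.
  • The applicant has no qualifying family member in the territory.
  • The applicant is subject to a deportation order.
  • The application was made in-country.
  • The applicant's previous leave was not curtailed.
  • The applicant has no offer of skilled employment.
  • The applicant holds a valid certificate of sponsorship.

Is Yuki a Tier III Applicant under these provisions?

No

Under section 12: the applicant has not demonstrated the required language proficiency? yes; or the applicant has provided biometric information? yes. So the applicant is a Designated Applicant.
Under section 9: the applicant is subject to a deportation order? yes; or the applicant has a qualifying family member in the territory? no; or the applicant's previous leave was not curtailed? yes. So the applicant is a Restricted Migrant.
Under section 3: Designated Applicant (section 12)? yes; not a Restricted Migrant (section 9)? no; the applicant's previous leave was curtailed? no — 1 of 3 hold (need ≥2) → not satisfied.
Under section 4: the applicant holds comprehensive sickness insurance? yes; and the applicant has a qualifying family member in the territory? no. So the applicant is not a Class-D Applicant.
Under section 7: Class-D Applicant (section 4)? no; or the application was made in-country? yes. So the applicant is an Assessable Resident.
Under section 6: Tier V Applicant (section 3)? no; and Assessable Resident (section 7)? yes. So the applicant is not a Tier III Applicant.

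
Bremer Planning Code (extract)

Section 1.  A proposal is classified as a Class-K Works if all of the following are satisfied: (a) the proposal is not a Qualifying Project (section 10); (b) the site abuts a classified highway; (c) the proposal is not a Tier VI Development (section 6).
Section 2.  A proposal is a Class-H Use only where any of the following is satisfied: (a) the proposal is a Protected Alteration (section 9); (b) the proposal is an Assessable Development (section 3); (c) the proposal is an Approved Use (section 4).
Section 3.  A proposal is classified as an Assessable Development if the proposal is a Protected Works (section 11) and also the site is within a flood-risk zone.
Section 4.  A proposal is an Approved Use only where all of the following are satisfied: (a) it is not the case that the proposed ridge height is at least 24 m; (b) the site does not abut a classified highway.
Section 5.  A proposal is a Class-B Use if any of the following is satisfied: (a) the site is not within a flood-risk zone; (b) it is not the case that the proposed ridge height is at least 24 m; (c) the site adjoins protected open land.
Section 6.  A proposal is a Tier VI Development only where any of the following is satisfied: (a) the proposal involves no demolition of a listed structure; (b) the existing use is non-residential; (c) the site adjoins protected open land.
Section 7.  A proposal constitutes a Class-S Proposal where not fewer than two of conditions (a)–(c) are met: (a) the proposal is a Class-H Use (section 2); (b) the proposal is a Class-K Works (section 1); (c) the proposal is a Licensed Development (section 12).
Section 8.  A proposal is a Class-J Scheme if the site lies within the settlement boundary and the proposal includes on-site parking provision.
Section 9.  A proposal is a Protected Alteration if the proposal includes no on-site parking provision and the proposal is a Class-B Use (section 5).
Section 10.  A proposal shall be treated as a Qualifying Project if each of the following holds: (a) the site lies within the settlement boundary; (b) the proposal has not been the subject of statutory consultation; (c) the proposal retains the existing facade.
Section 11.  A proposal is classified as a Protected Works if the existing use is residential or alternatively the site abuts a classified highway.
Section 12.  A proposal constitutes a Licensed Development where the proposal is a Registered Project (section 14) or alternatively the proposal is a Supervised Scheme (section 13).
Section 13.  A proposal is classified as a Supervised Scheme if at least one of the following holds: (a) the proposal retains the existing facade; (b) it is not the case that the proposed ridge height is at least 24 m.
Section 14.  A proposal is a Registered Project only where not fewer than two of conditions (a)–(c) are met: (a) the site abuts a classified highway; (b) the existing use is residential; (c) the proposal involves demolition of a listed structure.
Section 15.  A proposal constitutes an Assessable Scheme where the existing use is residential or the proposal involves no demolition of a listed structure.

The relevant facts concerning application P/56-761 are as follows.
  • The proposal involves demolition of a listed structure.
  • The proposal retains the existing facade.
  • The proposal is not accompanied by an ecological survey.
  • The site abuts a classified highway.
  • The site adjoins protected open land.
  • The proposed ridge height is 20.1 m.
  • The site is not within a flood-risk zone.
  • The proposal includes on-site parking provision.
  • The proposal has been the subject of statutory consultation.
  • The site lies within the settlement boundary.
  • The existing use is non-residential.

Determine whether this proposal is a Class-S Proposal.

No

section 5 — Class-B Use: [the site is not within a flood-risk zone? yes] OR [proposed ridge height: 20.1 m ≥ 24 m? no, so negated condition yes] OR [the site adjoins protected open land? yes] → satisfied.
section 9 — Protected Alteration: [the proposal includes no on-site parking provision? no] AND [Class-B Use (section 5)? yes] → not satisfied.
section 11 — Protected Works: [the existing use is residential? no] OR [the site abuts a classified highway? yes] → satisfied.
section 3 — Assessable Development: [Protected Works (section 11)? yes] AND [the site is within a flood-risk zone? no] → not satisfied.
section 4 — Approved Use: [proposed ridge height: 20.1 m ≥ 24 m? no, so negated condition yes] AND [the site does not abut a classified highway? no] → not satisfied.
section 2 — Class-H Use: [Protected Alteration (section 9)? no] OR [Assessable Development (section 3)? no] OR [Approved Use (section 4)? no] → not satisfied.
section 10 — Qualifying Project: [the site lies within the settlement boundary? yes] AND [the proposal has not been the subject of statutory consultation? no] AND [the proposal retains the existing facade? yes] → not satisfied.
section 6 — Tier VI Development: [the proposal involves no demolition of a listed structure? no] OR [the existing use is non-residential? yes] OR [the site adjoins protected open land? yes] → satisfied.
section 1 — Class-K Works: [not a Qualifying Project (section 10)? yes] AND [the site abuts a classified highway? yes] AND [not a Tier VI Development (section 6)? no] → not satisfied.
section 14 — Registered Project: the site abuts a classified highway? yes; the existing use is residential? no; the proposal involves demolition of a listed structure? yes — 2 of 3 hold (need ≥2) → satisfied.
section 13 — Supervised Scheme: [the proposal retains the existing facade? yes] OR [proposed ridge height: 20.1 m ≥ 24 m? no, so negated condition yes] → satisfied.
section 12 — Licensed Development: [Registered Project (section 14)? yes] OR [Supervised Scheme (section 13)? yes] → satisfied.
section 7 — Class-S Proposal: Class-H Use (section 2)? no; Class-K Works (section 1)? no; Licensed Development (section 12)? yes — 1 of 3 hold (need ≥2) → not satisfied.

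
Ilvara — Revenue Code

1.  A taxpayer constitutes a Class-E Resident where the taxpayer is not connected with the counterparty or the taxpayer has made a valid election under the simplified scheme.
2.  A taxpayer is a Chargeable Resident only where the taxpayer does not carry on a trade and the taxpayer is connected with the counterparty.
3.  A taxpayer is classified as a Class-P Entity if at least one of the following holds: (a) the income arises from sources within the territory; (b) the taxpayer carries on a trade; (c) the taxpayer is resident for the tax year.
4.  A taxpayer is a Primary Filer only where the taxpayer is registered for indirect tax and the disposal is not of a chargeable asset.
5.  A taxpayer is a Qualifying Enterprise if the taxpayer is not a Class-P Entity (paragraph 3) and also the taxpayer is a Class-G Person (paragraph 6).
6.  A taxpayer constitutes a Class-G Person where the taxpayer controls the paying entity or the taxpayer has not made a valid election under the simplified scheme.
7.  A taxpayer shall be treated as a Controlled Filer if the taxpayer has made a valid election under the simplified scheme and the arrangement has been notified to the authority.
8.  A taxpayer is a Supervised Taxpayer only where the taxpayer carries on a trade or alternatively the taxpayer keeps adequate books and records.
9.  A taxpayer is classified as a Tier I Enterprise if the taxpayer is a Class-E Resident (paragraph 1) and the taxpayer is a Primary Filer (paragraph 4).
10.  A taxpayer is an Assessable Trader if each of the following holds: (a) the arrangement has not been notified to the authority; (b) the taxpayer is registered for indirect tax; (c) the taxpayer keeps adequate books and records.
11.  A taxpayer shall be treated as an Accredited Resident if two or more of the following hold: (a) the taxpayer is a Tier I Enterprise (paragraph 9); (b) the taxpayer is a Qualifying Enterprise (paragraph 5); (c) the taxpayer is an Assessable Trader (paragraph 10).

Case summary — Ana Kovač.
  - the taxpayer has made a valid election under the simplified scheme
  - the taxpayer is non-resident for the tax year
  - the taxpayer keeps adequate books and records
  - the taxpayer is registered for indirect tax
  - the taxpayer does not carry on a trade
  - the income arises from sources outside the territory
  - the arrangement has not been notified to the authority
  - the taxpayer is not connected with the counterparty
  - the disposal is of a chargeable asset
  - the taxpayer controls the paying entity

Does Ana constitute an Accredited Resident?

Yes

paragraph 1 — Class-E Resident: [the taxpayer is not connected with the counterparty? yes] OR [the taxpayer has made a valid election under the simplified scheme? yes] → satisfied.
paragraph 4 — Primary Filer: [the taxpayer is registered for indirect tax? yes] AND [the disposal is not of a chargeable asset? no] → not satisfied.
paragraph 9 — Tier I Enterprise: [Class-E Resident (paragraph 1)? yes] AND [Primary Filer (paragraph 4)? no] → not satisfied.
paragraph 3 — Class-P Entity: [the income arises from sources within the territory? no] OR [the taxpayer carries on a trade? no] OR [the taxpayer is resident for the tax year? no] → not satisfied.
paragraph 6 — Class-G Person: [the taxpayer controls the paying entity? yes] OR [the taxpayer has not made a valid election under the simplified scheme? no] → satisfied.
paragraph 5 — Qualifying Enterprise: [not a Class-P Entity (paragraph 3)? yes] AND [Class-G Person (paragraph 6)? yes] → satisfied.
paragraph 10 — Assessable Trader: [the arrangement has not been notified to the authority? yes] AND [the taxpayer is registered for indirect tax? yes] AND [the taxpayer keeps adequate books and records? yes] → satisfied.
paragraph 11 — Accredited Resident: Tier I Enterprise (paragraph 9)? no; Qualifying Enterprise (paragraph 5)? yes; Assessable Trader (paragraph 10)? yes — 2 of 3 hold (need ≥2) → satisfied.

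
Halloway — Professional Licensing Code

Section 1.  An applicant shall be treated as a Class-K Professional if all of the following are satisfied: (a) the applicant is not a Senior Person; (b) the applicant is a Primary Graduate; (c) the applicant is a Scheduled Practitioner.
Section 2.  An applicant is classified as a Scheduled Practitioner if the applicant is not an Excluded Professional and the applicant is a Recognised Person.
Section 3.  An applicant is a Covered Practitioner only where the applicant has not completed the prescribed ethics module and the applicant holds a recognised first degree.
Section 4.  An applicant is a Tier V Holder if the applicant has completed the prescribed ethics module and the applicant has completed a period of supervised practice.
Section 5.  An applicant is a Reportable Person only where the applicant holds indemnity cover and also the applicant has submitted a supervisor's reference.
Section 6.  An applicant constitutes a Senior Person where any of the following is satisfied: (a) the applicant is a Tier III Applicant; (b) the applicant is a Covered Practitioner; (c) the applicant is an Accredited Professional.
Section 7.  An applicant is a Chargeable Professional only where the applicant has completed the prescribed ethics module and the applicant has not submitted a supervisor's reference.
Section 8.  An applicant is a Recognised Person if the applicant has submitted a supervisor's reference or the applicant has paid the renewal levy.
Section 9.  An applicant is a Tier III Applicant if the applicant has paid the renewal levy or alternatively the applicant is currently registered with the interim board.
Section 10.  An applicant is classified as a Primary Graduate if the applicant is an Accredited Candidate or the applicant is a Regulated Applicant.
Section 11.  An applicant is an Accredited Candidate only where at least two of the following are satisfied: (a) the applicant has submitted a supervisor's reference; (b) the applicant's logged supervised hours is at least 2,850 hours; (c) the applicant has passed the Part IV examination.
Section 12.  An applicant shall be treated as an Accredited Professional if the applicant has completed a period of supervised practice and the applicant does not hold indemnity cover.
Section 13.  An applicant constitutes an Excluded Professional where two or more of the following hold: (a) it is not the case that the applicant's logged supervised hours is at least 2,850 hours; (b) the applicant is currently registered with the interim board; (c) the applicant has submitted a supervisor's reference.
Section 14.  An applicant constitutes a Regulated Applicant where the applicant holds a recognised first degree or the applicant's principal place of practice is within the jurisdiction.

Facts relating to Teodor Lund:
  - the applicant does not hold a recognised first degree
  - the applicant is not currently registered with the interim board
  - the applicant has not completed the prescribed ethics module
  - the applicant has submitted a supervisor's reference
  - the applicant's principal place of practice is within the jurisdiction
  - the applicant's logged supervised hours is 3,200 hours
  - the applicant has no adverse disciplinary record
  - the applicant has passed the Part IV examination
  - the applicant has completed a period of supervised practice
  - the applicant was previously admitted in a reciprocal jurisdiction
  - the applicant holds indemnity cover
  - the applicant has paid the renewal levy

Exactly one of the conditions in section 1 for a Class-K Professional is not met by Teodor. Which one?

Senior Person

section 9 — Tier III Applicant: [the applicant has paid the renewal levy? yes] OR [the applicant is currently registered with the interim board? no] → satisfied.
section 3 — Covered Practitioner: [the applicant has not completed the prescribed ethics module? yes] AND [the applicant holds a recognised first degree? no] → not satisfied.
section 12 — Accredited Professional: [the applicant has completed a period of supervised practice? yes] AND [the applicant does not hold indemnity cover? no] → not satisfied.
section 6 — Senior Person: [Tier III Applicant (section 9)? yes] OR [Covered Practitioner (section 3)? no] OR [Accredited Professional (section 12)? no] → satisfied.
section 11 — Accredited Candidate: the applicant has submitted a supervisor's reference? yes; applicant's logged supervised hours: 3,200 hours ≥ 2,850 hours? yes; the applicant has passed the Part IV examination? yes — 3 of 3 hold (need ≥2) → satisfied.
section 14 — Regulated Applicant: [the applicant holds a recognised first degree? no] OR [the applicant's principal place of practice is within the jurisdiction? yes] → satisfied.
section 10 — Primary Graduate: [Accredited Candidate (section 11)? yes] OR [Regulated Applicant (section 14)? yes] → satisfied.
section 13 — Excluded Professional: applicant's logged supervised hours: 3,200 hours ≥ 2,850 hours? yes, so negated condition no; the applicant is currently registered with the interim board? no; the applicant has submitted a supervisor's reference? yes — 1 of 3 hold (need ≥2) → not satisfied.
section 8 — Recognised Person: [the applicant has submitted a supervisor's reference? yes] OR [the applicant has paid the renewal levy? yes] → satisfied.
section 2 — Scheduled Practitioner: [not an Excluded Professional (section 13)? yes] AND [Recognised Person (section 8)? yes] → satisfied.
section 1 — Class-K Professional: [not a Senior Person (section 6)? no] AND [Primary Graduate (section 10)? yes] AND [Scheduled Practitioner (section 2)? yes] → not satisfied.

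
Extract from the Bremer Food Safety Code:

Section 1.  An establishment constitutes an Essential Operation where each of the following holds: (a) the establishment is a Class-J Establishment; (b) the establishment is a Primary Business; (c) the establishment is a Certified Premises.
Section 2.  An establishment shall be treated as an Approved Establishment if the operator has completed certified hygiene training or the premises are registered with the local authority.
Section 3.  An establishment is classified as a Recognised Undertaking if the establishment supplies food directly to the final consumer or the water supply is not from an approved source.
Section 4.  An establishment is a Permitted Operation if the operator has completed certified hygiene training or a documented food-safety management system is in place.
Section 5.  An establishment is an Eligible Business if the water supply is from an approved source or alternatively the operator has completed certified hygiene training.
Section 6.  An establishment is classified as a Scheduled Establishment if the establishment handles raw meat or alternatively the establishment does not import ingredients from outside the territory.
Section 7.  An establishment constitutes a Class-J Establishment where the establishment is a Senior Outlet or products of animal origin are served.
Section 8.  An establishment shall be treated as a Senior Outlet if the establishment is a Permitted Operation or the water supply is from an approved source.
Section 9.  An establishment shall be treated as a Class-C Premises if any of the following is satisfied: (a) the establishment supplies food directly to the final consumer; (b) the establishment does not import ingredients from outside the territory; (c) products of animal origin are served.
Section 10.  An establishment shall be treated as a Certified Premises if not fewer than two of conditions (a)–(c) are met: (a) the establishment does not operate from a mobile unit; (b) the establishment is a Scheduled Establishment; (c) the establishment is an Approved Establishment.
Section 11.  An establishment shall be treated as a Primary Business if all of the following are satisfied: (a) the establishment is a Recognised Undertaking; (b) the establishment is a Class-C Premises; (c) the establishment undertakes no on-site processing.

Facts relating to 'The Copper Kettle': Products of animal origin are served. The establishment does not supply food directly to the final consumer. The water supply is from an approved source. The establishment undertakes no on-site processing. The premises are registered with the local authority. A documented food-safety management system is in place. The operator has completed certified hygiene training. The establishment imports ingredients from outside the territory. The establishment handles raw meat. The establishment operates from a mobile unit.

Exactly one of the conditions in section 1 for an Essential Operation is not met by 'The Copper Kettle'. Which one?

Primary Business

section 4 — Permitted Operation: [the operator has completed certified hygiene training? yes] OR [a documented food-safety management system is in place? yes] → satisfied.
section 8 — Senior Outlet: [Permitted Operation (section 4)? yes] OR [the water supply is from an approved source? yes] → satisfied.
section 7 — Class-J Establishment: [Senior Outlet (section 8)? yes] OR [products of animal origin are served? yes] → satisfied.
section 3 — Recognised Undertaking: [the establishment supplies food directly to the final consumer? no] OR [the water supply is not from an approved source? no] → not satisfied.
section 9 — Class-C Premises: [the establishment supplies food directly to the final consumer? no] OR [the establishment does not import ingredients from outside the territory? no] OR [products of animal origin are served? yes] → satisfied.
section 11 — Primary Business: [Recognised Undertaking (section 3)? no] AND [Class-C Premises (section 9)? yes] AND [the establishment undertakes no on-site processing? yes] → not satisfied.
section 6 — Scheduled Establishment: [the establishment handles raw meat? yes] OR [the establishment does not import ingredients from outside the territory? no] → satisfied.
section 2 — Approved Establishment: [the operator has completed certified hygiene training? yes] OR [the premises are registered with the local authority? yes] → satisfied.
section 10 — Certified Premises: the establishment does not operate from a mobile unit? no; Scheduled Establishment (section 6)? yes; Approved Establishment (section 2)? yes — 2 of 3 hold (need ≥2) → satisfied.
section 1 — Essential Operation: [Class-J Establishment (section 7)? yes] AND [Primary Business (section 11)? no] AND [Certified Premises (section 10)? yes] → not satisfied.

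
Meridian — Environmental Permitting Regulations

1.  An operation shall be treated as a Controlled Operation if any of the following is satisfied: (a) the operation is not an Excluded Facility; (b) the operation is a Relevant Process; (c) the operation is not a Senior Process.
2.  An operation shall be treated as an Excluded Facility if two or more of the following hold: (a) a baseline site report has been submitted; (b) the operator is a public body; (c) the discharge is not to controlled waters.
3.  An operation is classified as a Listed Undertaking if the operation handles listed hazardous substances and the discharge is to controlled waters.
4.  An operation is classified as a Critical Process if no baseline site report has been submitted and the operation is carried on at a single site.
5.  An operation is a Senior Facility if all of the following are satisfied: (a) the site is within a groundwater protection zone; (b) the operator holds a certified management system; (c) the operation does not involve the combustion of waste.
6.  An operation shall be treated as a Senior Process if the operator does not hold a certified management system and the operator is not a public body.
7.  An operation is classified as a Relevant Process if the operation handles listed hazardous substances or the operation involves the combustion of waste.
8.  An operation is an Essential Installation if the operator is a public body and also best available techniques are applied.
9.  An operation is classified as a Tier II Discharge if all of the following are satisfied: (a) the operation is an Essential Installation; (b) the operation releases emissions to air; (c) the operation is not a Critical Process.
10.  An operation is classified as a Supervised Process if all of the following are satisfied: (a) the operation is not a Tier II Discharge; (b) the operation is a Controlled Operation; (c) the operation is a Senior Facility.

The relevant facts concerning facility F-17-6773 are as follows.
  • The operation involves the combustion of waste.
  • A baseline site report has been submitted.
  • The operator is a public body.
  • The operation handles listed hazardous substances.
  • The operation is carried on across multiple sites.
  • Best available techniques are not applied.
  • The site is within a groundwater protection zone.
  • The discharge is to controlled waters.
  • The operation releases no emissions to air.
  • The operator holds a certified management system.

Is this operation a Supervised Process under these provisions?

paragraph 8 — Essential Installation: [the operator is a public body? yes] AND [best available techniques are applied? no] → not satisfied.
paragraph 4 — Critical Process: [no baseline site report has been submitted? no] AND [the operation is carried on at a single site? no] → not satisfied.
paragraph 9 — Tier II Discharge: [Essential Installation (paragraph 8)? no] AND [the operation releases emissions to air? no] AND [not a Critical Process (paragraph 4)? yes] → not satisfied.
paragraph 2 — Excluded Facility: a baseline site report has been submitted? yes; the operator is a public body? yes; the discharge is not to controlled waters? no — 2 of 3 hold (need ≥2) → satisfied.
paragraph 7 — Relevant Process: [the operation handles listed hazardous substances? yes] OR [the operation involves the combustion of waste? yes] → satisfied.
paragraph 6 — Senior Process: [the operator does not hold a certified management system? no] AND [the operator is not a public body? no] → not satisfied.
paragraph 1 — Controlled Operation: [not an Excluded Facility (paragraph 2)? no] OR [Relevant Process (paragraph 7)? yes] OR [not a Senior Process (paragraph 6)? yes] → satisfied.
paragraph 5 — Senior Facility: [the site is within a groundwater protection zone? yes] AND [the operator holds a certified management system? yes] AND [the operation does not involve the combustion of waste? no] → not satisfied.
paragraph 10 — Supervised Process: [not a Tier II Discharge (paragraph 9)? yes] AND [Controlled Operation (paragraph 1)? yes] AND [Senior Facility (paragraph 5)? no] → not satisfied.

No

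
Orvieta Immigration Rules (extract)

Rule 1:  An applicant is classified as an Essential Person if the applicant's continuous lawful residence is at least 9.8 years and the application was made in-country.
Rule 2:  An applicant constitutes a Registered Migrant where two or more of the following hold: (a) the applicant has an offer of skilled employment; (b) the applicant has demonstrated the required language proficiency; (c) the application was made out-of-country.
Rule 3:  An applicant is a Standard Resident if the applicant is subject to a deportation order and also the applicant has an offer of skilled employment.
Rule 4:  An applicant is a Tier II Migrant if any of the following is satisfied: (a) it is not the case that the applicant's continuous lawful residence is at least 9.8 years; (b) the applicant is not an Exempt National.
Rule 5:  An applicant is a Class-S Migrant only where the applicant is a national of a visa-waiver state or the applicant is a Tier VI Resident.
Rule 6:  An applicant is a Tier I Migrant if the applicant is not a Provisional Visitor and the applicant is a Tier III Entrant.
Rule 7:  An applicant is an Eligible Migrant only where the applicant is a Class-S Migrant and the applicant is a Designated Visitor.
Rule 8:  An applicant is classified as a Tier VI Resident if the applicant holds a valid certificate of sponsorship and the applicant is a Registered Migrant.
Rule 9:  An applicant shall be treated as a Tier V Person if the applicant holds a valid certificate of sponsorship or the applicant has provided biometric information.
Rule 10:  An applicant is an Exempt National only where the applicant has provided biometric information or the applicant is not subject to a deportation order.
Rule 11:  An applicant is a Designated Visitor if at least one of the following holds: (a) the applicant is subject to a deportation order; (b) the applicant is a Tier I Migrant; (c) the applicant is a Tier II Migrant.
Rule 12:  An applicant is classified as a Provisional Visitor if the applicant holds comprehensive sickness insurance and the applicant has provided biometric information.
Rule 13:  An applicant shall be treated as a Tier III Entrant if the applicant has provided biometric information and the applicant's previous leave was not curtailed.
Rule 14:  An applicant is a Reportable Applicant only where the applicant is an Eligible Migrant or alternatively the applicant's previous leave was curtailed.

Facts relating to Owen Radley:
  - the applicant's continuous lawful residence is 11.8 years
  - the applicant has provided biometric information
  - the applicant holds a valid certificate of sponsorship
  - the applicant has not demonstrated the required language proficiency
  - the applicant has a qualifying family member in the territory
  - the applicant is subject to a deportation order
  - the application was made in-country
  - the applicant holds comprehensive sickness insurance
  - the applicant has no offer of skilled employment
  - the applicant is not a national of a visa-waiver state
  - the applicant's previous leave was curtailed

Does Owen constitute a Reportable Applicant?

Under rule 2: the applicant has an offer of skilled employment? no; the applicant has demonstrated the required language proficiency? no; the application was made out-of-country? no — 0 of 3 hold (need ≥2) → not satisfied.
Under rule 8: the applicant holds a valid certificate of sponsorship? yes; and Registered Migrant (rule 2)? no. So the applicant is not a Tier VI Resident.
Under rule 5: the applicant is a national of a visa-waiver state? no; or Tier VI Resident (rule 8)? no. So the applicant is not a Class-S Migrant.
Under rule 12: the applicant holds comprehensive sickness insurance? yes; and the applicant has provided biometric information? yes. So the applicant is a Provisional Visitor.
Under rule 13: the applicant has provided biometric information? yes; and the applicant's previous leave was not curtailed? no. So the applicant is not a Tier III Entrant.
Under rule 6: not a Provisional Visitor (rule 12)? no; and Tier III Entrant (rule 13)? no. So the applicant is not a Tier I Migrant.
Under rule 10: the applicant has provided biometric information? yes; or the applicant is not subject to a deportation order? no. So the applicant is an Exempt National.
Under rule 4: applicant's continuous lawful residence: 11.8 years ≥ 9.8 years? yes, so negated condition no; or not an Exempt National (rule 10)? no. So the applicant is not a Tier II Migrant.
Under rule 11: the applicant is subject to a deportation order? yes; or Tier I Migrant (rule 6)? no; or Tier II Migrant (rule 4)? no. So the applicant is a Designated Visitor.
Under rule 7: Class-S Migrant (rule 5)? no; and Designated Visitor (rule 11)? yes. So the applicant is not an Eligible Migrant.
Under rule 14: Eligible Migrant (rule 7)? no; or the applicant's previous leave was curtailed? yes. So the applicant is a Reportable Applicant.

Yes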